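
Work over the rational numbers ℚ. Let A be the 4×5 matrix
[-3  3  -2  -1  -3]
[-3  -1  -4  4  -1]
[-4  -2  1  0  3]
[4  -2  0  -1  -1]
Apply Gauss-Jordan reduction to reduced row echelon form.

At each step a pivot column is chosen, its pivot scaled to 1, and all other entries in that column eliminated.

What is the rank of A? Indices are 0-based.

rank = 4

step 1: normalize row 0 (÷-3) = (1, -1, 2/3, 1/3, 1)
  row 1: subtract -3×row0 = (0, -4, -2, 5, 2)
  row 2: subtract -4×row0 = (0, -6, 11/3, 4/3, 7)
  row 3: subtract 4×row0 = (0, 2, -8/3, -7/3, -5)
step 2: normalize row 1 (÷-4) = (0, 1, 1/2, -5/4, -1/2)
  row 0: subtract -1×row1 = (1, 0, 7/6, -11/12, 1/2)
  row 2: subtract -6×row1 = (0, 0, 20/3, -37/6, 4)
  row 3: subtract 2×row1 = (0, 0, -11/3, 1/6, -4)
step 3: normalize row 2 (÷20/3) = (0, 0, 1, -37/40, 3/5)
  row 0: subtract 7/6×row2 = (1, 0, 0, 13/80, -1/5)
  row 1: subtract 1/2×row2 = (0, 1, 0, -63/80, -4/5)
  row 3: subtract -11/3×row2 = (0, 0, 0, -129/40, -9/5)
step 4: normalize row 3 (÷-129/40) = (0, 0, 0, 1, 24/43)
  row 0: subtract 13/80×row3 = (1, 0, 0, 0, -25/86)
  row 1: subtract -63/80×row3 = (0, 1, 0, 0, -31/86)
  row 2: subtract -37/40×row3 = (0, 0, 1, 0, 48/43)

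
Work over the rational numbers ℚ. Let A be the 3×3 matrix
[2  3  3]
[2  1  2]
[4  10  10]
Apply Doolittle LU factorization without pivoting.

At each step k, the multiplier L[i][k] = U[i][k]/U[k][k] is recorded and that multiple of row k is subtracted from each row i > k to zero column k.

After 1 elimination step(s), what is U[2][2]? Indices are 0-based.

U[2][2] = 4

k=0: U[0][0]=2
  eliminate (1,0): mult=1, new row 1: (0, -2, -1); set L[1][0]=1
  eliminate (2,0): mult=2, new row 2: (0, 4, 4); set L[2][0]=2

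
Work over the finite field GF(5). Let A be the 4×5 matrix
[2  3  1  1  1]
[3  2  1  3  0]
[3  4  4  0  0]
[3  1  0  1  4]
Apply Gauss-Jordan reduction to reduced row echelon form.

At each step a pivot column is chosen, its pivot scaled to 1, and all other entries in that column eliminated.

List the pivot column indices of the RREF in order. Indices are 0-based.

pivot columns: 0, 1, 2, 3

pivot(0,0)=2: scale R0 → (1, 4, 3, 3, 3)
  clear (1,0): R1 −= (3)R0 → (0, 0, 2, 4, 1)
  clear (2,0): R2 −= (3)R0 → (0, 2, 0, 1, 1)
  clear (3,0): R3 −= (3)R0 → (0, 4, 1, 2, 0)
pivot(1,1): swap R1↔R2
pivot(1,1)=2: scale R1 → (0, 1, 0, 3, 3)
  clear (0,1): R0 −= (4)R1 → (1, 0, 3, 1, 1)
  clear (3,1): R3 −= (4)R1 → (0, 0, 1, 0, 3)
pivot(2,2)=2: scale R2 → (0, 0, 1, 2, 3)
  clear (0,2): R0 −= (3)R2 → (1, 0, 0, 0, 2)
  clear (3,2): R3 −= (1)R2 → (0, 0, 0, 3, 0)
pivot(3,3)=3: scale R3 → (0, 0, 0, 1, 0)
  clear (1,3): R1 −= (3)R3 → (0, 1, 0, 0, 3)
  clear (2,3): R2 −= (2)R3 → (0, 0, 1, 0, 3)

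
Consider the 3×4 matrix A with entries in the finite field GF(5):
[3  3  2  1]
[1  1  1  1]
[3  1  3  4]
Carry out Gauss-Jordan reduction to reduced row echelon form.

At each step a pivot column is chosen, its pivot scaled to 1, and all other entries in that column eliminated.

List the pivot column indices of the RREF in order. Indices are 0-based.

pivot columns: 0, 1, 2

step 1: normalize row 0 (÷3) = (1, 1, 4, 2)
  row 1: subtract 1×row0 = (0, 0, 2, 4)
  row 2: subtract 3×row0 = (0, 3, 1, 3)
step 2: exchange rows 1,2
step 2: normalize row 1 (÷3) = (0, 1, 2, 1)
  row 0: subtract 1×row1 = (1, 0, 2, 1)
step 3: normalize row 2 (÷2) = (0, 0, 1, 2)
  row 0: subtract 2×row2 = (1, 0, 0, 2)
  row 1: subtract 2×row2 = (0, 1, 0, 2)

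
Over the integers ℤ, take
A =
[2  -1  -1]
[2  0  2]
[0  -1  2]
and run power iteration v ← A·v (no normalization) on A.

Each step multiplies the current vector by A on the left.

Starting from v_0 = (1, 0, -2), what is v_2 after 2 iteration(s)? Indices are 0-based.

v_2 = (14, 0, -6)

v_0 = (1, 0, -2).
v_1 = A·v_0 = (4, -2, -4).
v_2 = A·v_1 = (14, 0, -6).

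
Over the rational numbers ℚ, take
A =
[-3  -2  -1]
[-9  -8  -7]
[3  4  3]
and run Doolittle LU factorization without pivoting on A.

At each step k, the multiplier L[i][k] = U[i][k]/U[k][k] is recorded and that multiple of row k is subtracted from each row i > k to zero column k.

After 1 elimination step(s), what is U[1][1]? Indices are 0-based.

U[1][1] = -2

Step 1: pivot at (0,0) is -3.
  row1 ← row1 − (3)·row0  ⇒  L[1][0]=3, U row1=(0, -2, -4)
  row2 ← row2 − (-1)·row0  ⇒  L[2][0]=-1, U row2=(0, 2, 2)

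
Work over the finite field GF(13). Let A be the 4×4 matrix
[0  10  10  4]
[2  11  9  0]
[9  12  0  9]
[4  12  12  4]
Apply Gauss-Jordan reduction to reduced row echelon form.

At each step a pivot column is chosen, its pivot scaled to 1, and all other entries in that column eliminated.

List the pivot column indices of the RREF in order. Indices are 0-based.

pivot columns: 0, 1, 2, 3

pivot(0,0): swap R0↔R1
pivot(0,0)=2: scale R0 → (1, 12, 11, 0)
  clear (2,0): R2 −= (9)R0 → (0, 8, 5, 9)
  clear (3,0): R3 −= (4)R0 → (0, 3, 7, 4)
pivot(1,1)=10: scale R1 → (0, 1, 1, 3)
  clear (0,1): R0 −= (12)R1 → (1, 0, 12, 3)
  clear (2,1): R2 −= (8)R1 → (0, 0, 10, 11)
  clear (3,1): R3 −= (3)R1 → (0, 0, 4, 8)
pivot(2,2)=10: scale R2 → (0, 0, 1, 5)
  clear (0,2): R0 −= (12)R2 → (1, 0, 0, 8)
  clear (1,2): R1 −= (1)R2 → (0, 1, 0, 11)
  clear (3,2): R3 −= (4)R2 → (0, 0, 0, 1)
pivot(3,3)=1: scale R3 → (0, 0, 0, 1)
  clear (0,3): R0 −= (8)R3 → (1, 0, 0, 0)
  clear (1,3): R1 −= (11)R3 → (0, 1, 0, 0)
  clear (2,3): R2 −= (5)R3 → (0, 0, 1, 0)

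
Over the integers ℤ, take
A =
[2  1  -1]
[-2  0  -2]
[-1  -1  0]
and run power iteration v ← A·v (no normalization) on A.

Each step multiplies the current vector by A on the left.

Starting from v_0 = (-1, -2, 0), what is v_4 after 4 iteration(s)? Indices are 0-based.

v_4 = (-29, 22, 4)

v_0 = (-1, -2, 0).
v_1 = A·v_0 = (-4, 2, 3).
v_2 = A·v_1 = (-9, 2, 2).
v_3 = A·v_2 = (-18, 14, 7).
v_4 = A·v_3 = (-29, 22, 4).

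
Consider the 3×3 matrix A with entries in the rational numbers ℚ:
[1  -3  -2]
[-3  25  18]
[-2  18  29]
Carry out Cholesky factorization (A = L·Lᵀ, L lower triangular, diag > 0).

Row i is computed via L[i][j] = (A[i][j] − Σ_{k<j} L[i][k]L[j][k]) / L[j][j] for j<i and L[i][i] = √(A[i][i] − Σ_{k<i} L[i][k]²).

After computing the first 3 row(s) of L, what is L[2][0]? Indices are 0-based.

L[2][0] = -2

Step 1: L[0][0] = √(1) = 1.
  L[1][0] = (-3) / L[0][0] = -3.
Step 2: L[1][1] = √(16) = 4.
  L[2][0] = (-2) / L[0][0] = -2.
  L[2][1] = (12) / L[1][1] = 3.
Step 3: L[2][2] = √(16) = 4.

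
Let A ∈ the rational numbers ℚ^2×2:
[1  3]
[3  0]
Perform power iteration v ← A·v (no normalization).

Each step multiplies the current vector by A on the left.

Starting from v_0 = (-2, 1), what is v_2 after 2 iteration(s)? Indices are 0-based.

v_2 = (-17, 3)

v_0 = (-2, 1).
v_1 = A·v_0 = (1, -6).
v_2 = A·v_1 = (-17, 3).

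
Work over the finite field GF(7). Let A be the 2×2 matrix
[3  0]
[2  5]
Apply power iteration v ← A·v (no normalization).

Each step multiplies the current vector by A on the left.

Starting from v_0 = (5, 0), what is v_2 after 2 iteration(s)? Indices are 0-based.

v_0 = (5, 0).
v_1 = A·v_0 = (1, 3).
v_2 = A·v_1 = (3, 3).

v_2 = (3, 3)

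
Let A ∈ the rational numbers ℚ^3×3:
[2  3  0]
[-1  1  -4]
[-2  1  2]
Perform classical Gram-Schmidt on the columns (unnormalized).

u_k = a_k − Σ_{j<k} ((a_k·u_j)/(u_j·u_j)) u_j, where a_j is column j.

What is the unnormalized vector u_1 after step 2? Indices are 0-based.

Step 1: u_0 = a_0 = (2, -1, -2).
Step 2: u_1 = a_1 − (1/3)·u_0 = (7/3, 4/3, 5/3).

u_1 = (7/3, 4/3, 5/3)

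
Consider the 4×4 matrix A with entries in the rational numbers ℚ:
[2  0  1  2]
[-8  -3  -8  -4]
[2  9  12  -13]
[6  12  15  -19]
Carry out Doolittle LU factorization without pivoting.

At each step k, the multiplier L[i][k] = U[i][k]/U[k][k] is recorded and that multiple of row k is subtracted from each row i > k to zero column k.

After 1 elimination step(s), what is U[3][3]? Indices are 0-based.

Step 1: pivot at (0,0) is 2.
  row1 ← row1 − (-4)·row0  ⇒  L[1][0]=-4, U row1=(0, -3, -4, 4)
  row2 ← row2 − (1)·row0  ⇒  L[2][0]=1, U row2=(0, 9, 11, -15)
  row3 ← row3 − (3)·row0  ⇒  L[3][0]=3, U row3=(0, 12, 12, -25)

U[3][3] = -25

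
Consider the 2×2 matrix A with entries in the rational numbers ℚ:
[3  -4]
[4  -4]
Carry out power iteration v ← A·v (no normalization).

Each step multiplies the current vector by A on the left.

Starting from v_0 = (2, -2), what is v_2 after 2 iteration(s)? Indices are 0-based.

v_2 = (-22, -8)

v_0 = (2, -2).
v_1 = A·v_0 = (14, 16).
v_2 = A·v_1 = (-22, -8).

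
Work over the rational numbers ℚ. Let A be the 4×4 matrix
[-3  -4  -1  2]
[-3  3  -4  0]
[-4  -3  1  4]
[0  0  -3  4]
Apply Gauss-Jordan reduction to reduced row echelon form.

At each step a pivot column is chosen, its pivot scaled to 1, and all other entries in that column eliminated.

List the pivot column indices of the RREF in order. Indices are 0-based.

pivot columns: 0, 1, 2, 3

pivot(0,0)=-3: scale R0 → (1, 4/3, 1/3, -2/3)
  clear (1,0): R1 −= (-3)R0 → (0, 7, -3, -2)
  clear (2,0): R2 −= (-4)R0 → (0, 7/3, 7/3, 4/3)
pivot(1,1)=7: scale R1 → (0, 1, -3/7, -2/7)
  clear (0,1): R0 −= (4/3)R1 → (1, 0, 19/21, -2/7)
  clear (2,1): R2 −= (7/3)R1 → (0, 0, 10/3, 2)
pivot(2,2)=10/3: scale R2 → (0, 0, 1, 3/5)
  clear (0,2): R0 −= (19/21)R2 → (1, 0, 0, -29/35)
  clear (1,2): R1 −= (-3/7)R2 → (0, 1, 0, -1/35)
  clear (3,2): R3 −= (-3)R2 → (0, 0, 0, 29/5)
pivot(3,3)=29/5: scale R3 → (0, 0, 0, 1)
  clear (0,3): R0 −= (-29/35)R3 → (1, 0, 0, 0)
  clear (1,3): R1 −= (-1/35)R3 → (0, 1, 0, 0)
  clear (2,3): R2 −= (3/5)R3 → (0, 0, 1, 0)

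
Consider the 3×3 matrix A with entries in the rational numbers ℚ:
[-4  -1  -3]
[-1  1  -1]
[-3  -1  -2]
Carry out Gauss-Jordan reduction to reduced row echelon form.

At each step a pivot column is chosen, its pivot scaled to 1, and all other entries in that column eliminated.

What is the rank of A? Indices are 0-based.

rank = 3

[1] R0 /= -4  ⇒  (1, 1/4, 3/4)
     R1 -= -1·R0  ⇒  (0, 5/4, -1/4)
     R2 -= -3·R0  ⇒  (0, -1/4, 1/4)
[2] R1 /= 5/4  ⇒  (0, 1, -1/5)
     R0 -= 1/4·R1  ⇒  (1, 0, 4/5)
     R2 -= -1/4·R1  ⇒  (0, 0, 1/5)
[3] R2 /= 1/5  ⇒  (0, 0, 1)
     R0 -= 4/5·R2  ⇒  (1, 0, 0)
     R1 -= -1/5·R2  ⇒  (0, 1, 0)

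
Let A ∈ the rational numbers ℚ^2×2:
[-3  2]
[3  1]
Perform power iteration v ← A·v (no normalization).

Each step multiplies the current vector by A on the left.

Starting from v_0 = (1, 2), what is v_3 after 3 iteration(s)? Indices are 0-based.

v_0 = (1, 2).
v_1 = A·v_0 = (1, 5).
v_2 = A·v_1 = (7, 8).
v_3 = A·v_2 = (-5, 29).

v_3 = (-5, 29)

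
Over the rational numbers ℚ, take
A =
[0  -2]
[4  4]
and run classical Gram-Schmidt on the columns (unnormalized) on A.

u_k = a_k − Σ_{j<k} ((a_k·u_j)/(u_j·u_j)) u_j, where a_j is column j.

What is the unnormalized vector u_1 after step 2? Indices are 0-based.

Step 1: u_0 = a_0 = (0, 4).
Step 2: u_1 = a_1 − (1)·u_0 = (-2, 0).

u_1 = (-2, 0)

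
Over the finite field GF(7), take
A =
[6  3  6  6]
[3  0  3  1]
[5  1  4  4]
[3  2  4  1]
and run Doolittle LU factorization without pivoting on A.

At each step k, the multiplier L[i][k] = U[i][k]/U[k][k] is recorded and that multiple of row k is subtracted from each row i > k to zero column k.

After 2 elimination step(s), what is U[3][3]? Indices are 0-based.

U[3][3] = 2

k=0: U[0][0]=6
  eliminate (1,0): mult=4, new row 1: (0, 2, 0, 5); set L[1][0]=4
  eliminate (2,0): mult=2, new row 2: (0, 2, 6, 6); set L[2][0]=2
  eliminate (3,0): mult=4, new row 3: (0, 4, 1, 5); set L[3][0]=4
k=1: U[1][1]=2
  eliminate (2,1): mult=1, new row 2: (0, 0, 6, 1); set L[2][1]=1
  eliminate (3,1): mult=2, new row 3: (0, 0, 1, 2); set L[3][1]=2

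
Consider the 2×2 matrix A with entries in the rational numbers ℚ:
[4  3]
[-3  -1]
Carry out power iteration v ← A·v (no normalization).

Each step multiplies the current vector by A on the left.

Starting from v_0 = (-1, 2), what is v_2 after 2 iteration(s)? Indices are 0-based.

v_0 = (-1, 2).
v_1 = A·v_0 = (2, 1).
v_2 = A·v_1 = (11, -7).

v_2 = (11, -7)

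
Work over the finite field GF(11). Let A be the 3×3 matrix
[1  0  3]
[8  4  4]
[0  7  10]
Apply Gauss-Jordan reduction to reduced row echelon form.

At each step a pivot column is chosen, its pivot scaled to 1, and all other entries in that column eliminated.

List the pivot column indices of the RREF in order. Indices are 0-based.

step 1: normalize row 0 (÷1) = (1, 0, 3)
  row 1: subtract 8×row0 = (0, 4, 2)
step 2: normalize row 1 (÷4) = (0, 1, 6)
  row 2: subtract 7×row1 = (0, 0, 1)
step 3: normalize row 2 (÷1) = (0, 0, 1)
  row 0: subtract 3×row2 = (1, 0, 0)
  row 1: subtract 6×row2 = (0, 1, 0)

pivot columns: 0, 1, 2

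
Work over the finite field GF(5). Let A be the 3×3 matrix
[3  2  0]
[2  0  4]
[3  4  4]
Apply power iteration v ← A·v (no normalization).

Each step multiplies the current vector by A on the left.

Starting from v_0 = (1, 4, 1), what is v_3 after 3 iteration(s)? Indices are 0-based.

v_0 = (1, 4, 1).
v_1 = A·v_0 = (1, 1, 3).
v_2 = A·v_1 = (0, 4, 4).
v_3 = A·v_2 = (3, 1, 2).

v_3 = (3, 1, 2)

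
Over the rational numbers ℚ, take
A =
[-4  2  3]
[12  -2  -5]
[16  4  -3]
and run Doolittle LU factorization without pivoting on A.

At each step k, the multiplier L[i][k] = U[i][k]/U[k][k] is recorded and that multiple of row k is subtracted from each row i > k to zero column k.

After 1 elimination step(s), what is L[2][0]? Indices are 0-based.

[col 0] pivot -4
  R1 -= -3*R0 → (0, 4, 4)  (L[1][0] := -3)
  R2 -= -4*R0 → (0, 12, 9)  (L[2][0] := -4)

L[2][0] = -4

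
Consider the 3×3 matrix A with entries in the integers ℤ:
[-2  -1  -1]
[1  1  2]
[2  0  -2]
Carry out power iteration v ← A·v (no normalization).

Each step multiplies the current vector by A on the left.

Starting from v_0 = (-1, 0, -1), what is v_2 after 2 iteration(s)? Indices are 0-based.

v_2 = (-3, 0, 6)

v_0 = (-1, 0, -1).
v_1 = A·v_0 = (3, -3, 0).
v_2 = A·v_1 = (-3, 0, 6).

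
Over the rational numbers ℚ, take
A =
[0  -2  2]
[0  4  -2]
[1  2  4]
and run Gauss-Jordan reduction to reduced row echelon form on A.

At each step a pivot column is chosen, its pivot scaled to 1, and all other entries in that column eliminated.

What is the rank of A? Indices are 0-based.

rank = 3

pivot(0,0): swap R0↔R2
pivot(0,0)=1: scale R0 → (1, 2, 4)
pivot(1,1)=4: scale R1 → (0, 1, -1/2)
  clear (0,1): R0 −= (2)R1 → (1, 0, 5)
  clear (2,1): R2 −= (-2)R1 → (0, 0, 1)
pivot(2,2)=1: scale R2 → (0, 0, 1)
  clear (0,2): R0 −= (5)R2 → (1, 0, 0)
  clear (1,2): R1 −= (-1/2)R2 → (0, 1, 0)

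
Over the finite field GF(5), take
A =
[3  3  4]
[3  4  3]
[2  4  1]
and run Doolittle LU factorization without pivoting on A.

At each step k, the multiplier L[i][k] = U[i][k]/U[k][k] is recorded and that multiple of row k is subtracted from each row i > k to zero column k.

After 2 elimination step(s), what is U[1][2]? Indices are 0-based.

U[1][2] = 4

[col 0] pivot 3
  R1 -= 1*R0 → (0, 1, 4)  (L[1][0] := 1)
  R2 -= 4*R0 → (0, 2, 0)  (L[2][0] := 4)
[col 1] pivot 1
  R2 -= 2*R1 → (0, 0, 2)  (L[2][1] := 2)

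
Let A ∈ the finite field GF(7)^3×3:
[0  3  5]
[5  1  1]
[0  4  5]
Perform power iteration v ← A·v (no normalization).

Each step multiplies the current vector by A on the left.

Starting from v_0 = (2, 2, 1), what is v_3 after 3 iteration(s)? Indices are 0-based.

v_3 = (2, 4, 6)

v_0 = (2, 2, 1).
v_1 = A·v_0 = (4, 6, 6).
v_2 = A·v_1 = (6, 4, 5).
v_3 = A·v_2 = (2, 4, 6).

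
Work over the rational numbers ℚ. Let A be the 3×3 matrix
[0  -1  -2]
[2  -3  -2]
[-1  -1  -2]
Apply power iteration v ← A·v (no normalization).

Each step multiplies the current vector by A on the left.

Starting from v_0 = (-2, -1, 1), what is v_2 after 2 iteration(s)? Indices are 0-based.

v_2 = (1, 5, 2)

v_0 = (-2, -1, 1).
v_1 = A·v_0 = (-1, -3, 1).
v_2 = A·v_1 = (1, 5, 2).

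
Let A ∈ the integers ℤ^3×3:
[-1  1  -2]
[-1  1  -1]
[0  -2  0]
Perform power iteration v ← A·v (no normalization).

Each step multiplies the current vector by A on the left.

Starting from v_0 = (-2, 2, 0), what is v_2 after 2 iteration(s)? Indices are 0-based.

v_0 = (-2, 2, 0).
v_1 = A·v_0 = (4, 4, -4).
v_2 = A·v_1 = (8, 4, -8).

v_2 = (8, 4, -8)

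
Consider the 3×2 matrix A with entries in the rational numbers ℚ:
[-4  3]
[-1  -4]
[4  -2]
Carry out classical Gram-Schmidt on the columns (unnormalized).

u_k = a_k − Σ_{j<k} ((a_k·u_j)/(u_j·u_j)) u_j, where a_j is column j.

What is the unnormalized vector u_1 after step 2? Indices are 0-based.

Step 1: u_0 = a_0 = (-4, -1, 4).
Step 2: u_1 = a_1 − (-16/33)·u_0 = (35/33, -148/33, -2/33).

u_1 = (35/33, -148/33, -2/33)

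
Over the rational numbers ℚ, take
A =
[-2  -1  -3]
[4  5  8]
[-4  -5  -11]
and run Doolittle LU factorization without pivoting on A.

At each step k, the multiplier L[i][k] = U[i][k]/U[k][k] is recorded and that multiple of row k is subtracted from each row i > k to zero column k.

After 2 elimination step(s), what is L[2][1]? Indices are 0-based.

L[2][1] = -1

[col 0] pivot -2
  R1 -= -2*R0 → (0, 3, 2)  (L[1][0] := -2)
  R2 -= 2*R0 → (0, -3, -5)  (L[2][0] := 2)
[col 1] pivot 3
  R2 -= -1*R1 → (0, 0, -3)  (L[2][1] := -1)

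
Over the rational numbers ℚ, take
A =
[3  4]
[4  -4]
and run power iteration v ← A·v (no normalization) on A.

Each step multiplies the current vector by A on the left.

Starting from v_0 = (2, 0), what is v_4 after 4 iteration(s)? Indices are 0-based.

v_4 = (1282, -456)

v_0 = (2, 0).
v_1 = A·v_0 = (6, 8).
v_2 = A·v_1 = (50, -8).
v_3 = A·v_2 = (118, 232).
v_4 = A·v_3 = (1282, -456).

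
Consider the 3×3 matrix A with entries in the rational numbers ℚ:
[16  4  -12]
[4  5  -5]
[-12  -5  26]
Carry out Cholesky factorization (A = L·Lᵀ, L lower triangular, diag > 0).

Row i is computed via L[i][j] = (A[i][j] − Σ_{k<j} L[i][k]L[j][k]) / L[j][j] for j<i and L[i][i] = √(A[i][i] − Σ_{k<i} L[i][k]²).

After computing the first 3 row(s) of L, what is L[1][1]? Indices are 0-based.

Step 1: L[0][0] = √(16) = 4.
  L[1][0] = (4) / L[0][0] = 1.
Step 2: L[1][1] = √(4) = 2.
  L[2][0] = (-12) / L[0][0] = -3.
  L[2][1] = (-2) / L[1][1] = -1.
Step 3: L[2][2] = √(16) = 4.

L[1][1] = 2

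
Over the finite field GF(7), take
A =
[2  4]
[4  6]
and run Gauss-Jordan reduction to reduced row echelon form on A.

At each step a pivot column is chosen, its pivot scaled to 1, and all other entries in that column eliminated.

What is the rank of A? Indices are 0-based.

rank = 2

pivot(0,0)=2: scale R0 → (1, 2)
  clear (1,0): R1 −= (4)R0 → (0, 5)
pivot(1,1)=5: scale R1 → (0, 1)
  clear (0,1): R0 −= (2)R1 → (1, 0)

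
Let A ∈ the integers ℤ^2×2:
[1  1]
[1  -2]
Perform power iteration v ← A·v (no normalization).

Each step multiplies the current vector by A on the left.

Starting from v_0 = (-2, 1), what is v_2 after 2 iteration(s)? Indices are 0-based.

v_0 = (-2, 1).
v_1 = A·v_0 = (-1, -4).
v_2 = A·v_1 = (-5, 7).

v_2 = (-5, 7)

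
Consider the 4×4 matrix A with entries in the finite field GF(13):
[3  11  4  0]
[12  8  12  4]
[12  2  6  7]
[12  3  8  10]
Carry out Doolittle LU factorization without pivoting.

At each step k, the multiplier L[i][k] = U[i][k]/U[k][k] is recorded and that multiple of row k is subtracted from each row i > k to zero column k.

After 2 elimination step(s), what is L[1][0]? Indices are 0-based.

L[1][0] = 4

[col 0] pivot 3
  R1 -= 4*R0 → (0, 3, 9, 4)  (L[1][0] := 4)
  R2 -= 4*R0 → (0, 10, 3, 7)  (L[2][0] := 4)
  R3 -= 4*R0 → (0, 11, 5, 10)  (L[3][0] := 4)
[col 1] pivot 3
  R2 -= 12*R1 → (0, 0, 12, 11)  (L[2][1] := 12)
  R3 -= 8*R1 → (0, 0, 11, 4)  (L[3][1] := 8)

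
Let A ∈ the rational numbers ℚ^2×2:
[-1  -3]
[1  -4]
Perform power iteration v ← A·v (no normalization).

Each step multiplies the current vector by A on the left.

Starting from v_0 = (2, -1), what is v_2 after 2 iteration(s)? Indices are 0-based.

v_2 = (-19, -23)

v_0 = (2, -1).
v_1 = A·v_0 = (1, 6).
v_2 = A·v_1 = (-19, -23).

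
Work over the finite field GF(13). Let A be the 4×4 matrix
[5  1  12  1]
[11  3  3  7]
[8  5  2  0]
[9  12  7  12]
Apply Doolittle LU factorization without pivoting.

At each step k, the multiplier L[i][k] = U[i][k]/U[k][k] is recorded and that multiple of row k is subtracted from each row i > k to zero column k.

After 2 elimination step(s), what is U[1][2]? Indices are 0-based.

U[1][2] = 0

[col 0] pivot 5
  R1 -= 10*R0 → (0, 6, 0, 10)  (L[1][0] := 10)
  R2 -= 12*R0 → (0, 6, 1, 1)  (L[2][0] := 12)
  R3 -= 7*R0 → (0, 5, 1, 5)  (L[3][0] := 7)
[col 1] pivot 6
  R2 -= 1*R1 → (0, 0, 1, 4)  (L[2][1] := 1)
  R3 -= 3*R1 → (0, 0, 1, 1)  (L[3][1] := 3)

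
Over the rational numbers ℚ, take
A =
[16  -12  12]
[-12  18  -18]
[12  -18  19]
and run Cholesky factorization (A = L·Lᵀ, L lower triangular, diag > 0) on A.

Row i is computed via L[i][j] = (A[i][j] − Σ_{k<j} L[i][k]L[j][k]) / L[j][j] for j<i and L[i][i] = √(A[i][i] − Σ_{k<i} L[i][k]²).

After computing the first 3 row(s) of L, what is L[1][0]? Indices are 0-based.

Step 1: L[0][0] = √(16) = 4.
  L[1][0] = (-12) / L[0][0] = -3.
Step 2: L[1][1] = √(9) = 3.
  L[2][0] = (12) / L[0][0] = 3.
  L[2][1] = (-9) / L[1][1] = -3.
Step 3: L[2][2] = √(1) = 1.

L[1][0] = -3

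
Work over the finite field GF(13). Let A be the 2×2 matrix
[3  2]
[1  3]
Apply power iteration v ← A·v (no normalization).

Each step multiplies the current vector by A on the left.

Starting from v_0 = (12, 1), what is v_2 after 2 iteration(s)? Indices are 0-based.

v_0 = (12, 1).
v_1 = A·v_0 = (12, 2).
v_2 = A·v_1 = (1, 5).

v_2 = (1, 5)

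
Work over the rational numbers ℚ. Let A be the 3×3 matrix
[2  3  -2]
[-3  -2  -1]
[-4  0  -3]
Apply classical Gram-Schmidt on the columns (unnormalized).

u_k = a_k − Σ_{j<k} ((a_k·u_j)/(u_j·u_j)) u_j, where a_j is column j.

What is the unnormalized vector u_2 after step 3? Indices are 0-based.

u_2 = (-104/233, -156/233, 65/233)

Step 1: u_0 = a_0 = (2, -3, -4).
Step 2: u_1 = a_1 − (12/29)·u_0 = (63/29, -22/29, 48/29).
Step 3: u_2 = a_2 − (11/29)·u_0 − (-248/233)·u_1 = (-104/233, -156/233, 65/233).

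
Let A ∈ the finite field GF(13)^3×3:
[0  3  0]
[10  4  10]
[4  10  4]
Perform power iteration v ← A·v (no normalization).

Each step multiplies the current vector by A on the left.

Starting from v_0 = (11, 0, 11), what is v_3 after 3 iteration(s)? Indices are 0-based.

v_0 = (11, 0, 11).
v_1 = A·v_0 = (0, 12, 10).
v_2 = A·v_1 = (10, 5, 4).
v_3 = A·v_2 = (2, 4, 2).

v_3 = (2, 4, 2)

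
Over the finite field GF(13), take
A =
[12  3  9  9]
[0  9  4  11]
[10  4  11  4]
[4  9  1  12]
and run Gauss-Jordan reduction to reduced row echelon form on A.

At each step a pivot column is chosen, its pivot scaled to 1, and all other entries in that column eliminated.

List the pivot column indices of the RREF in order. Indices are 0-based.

[1] R0 /= 12  ⇒  (1, 10, 4, 4)
     R2 -= 10·R0  ⇒  (0, 8, 10, 3)
     R3 -= 4·R0  ⇒  (0, 8, 11, 9)
[2] R1 /= 9  ⇒  (0, 1, 12, 7)
     R0 -= 10·R1  ⇒  (1, 0, 1, 12)
     R2 -= 8·R1  ⇒  (0, 0, 5, 12)
     R3 -= 8·R1  ⇒  (0, 0, 6, 5)
[3] R2 /= 5  ⇒  (0, 0, 1, 5)
     R0 -= 1·R2  ⇒  (1, 0, 0, 7)
     R1 -= 12·R2  ⇒  (0, 1, 0, 12)
     R3 -= 6·R2  ⇒  (0, 0, 0, 1)
[4] R3 /= 1  ⇒  (0, 0, 0, 1)
     R0 -= 7·R3  ⇒  (1, 0, 0, 0)
     R1 -= 12·R3  ⇒  (0, 1, 0, 0)
     R2 -= 5·R3  ⇒  (0, 0, 1, 0)

pivot columns: 0, 1, 2, 3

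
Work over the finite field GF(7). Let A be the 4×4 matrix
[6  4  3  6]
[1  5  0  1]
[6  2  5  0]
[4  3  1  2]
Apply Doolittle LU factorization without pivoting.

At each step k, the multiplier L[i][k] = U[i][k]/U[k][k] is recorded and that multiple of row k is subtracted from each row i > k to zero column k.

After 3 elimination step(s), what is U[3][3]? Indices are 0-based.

U[3][3] = 6

[col 0] pivot 6
  R1 -= 6*R0 → (0, 2, 3, 0)  (L[1][0] := 6)
  R2 -= 1*R0 → (0, 5, 2, 1)  (L[2][0] := 1)
  R3 -= 3*R0 → (0, 5, 6, 5)  (L[3][0] := 3)
[col 1] pivot 2
  R2 -= 6*R1 → (0, 0, 5, 1)  (L[2][1] := 6)
  R3 -= 6*R1 → (0, 0, 2, 5)  (L[3][1] := 6)
[col 2] pivot 5
  R3 -= 6*R2 → (0, 0, 0, 6)  (L[3][2] := 6)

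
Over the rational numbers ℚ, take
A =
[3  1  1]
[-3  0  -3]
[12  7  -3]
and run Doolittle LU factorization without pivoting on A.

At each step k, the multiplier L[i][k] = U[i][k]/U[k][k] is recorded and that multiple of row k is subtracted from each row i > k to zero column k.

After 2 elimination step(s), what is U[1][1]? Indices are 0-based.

k=0: U[0][0]=3
  eliminate (1,0): mult=-1, new row 1: (0, 1, -2); set L[1][0]=-1
  eliminate (2,0): mult=4, new row 2: (0, 3, -7); set L[2][0]=4
k=1: U[1][1]=1
  eliminate (2,1): mult=3, new row 2: (0, 0, -1); set L[2][1]=3

U[1][1] = 1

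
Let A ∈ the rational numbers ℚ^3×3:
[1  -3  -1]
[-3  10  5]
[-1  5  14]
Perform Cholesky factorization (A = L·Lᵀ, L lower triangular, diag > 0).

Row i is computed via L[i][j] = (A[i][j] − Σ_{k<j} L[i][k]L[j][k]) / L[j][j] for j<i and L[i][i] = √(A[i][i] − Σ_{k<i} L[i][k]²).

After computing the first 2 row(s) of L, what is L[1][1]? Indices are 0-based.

Step 1: L[0][0] = √(1) = 1.
  L[1][0] = (-3) / L[0][0] = -3.
Step 2: L[1][1] = √(1) = 1.

L[1][1] = 1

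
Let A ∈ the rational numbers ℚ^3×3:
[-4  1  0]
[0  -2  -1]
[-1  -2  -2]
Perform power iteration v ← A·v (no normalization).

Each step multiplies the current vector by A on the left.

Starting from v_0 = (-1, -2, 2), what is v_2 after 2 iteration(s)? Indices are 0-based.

v_2 = (-6, -5, -8)

v_0 = (-1, -2, 2).
v_1 = A·v_0 = (2, 2, 1).
v_2 = A·v_1 = (-6, -5, -8).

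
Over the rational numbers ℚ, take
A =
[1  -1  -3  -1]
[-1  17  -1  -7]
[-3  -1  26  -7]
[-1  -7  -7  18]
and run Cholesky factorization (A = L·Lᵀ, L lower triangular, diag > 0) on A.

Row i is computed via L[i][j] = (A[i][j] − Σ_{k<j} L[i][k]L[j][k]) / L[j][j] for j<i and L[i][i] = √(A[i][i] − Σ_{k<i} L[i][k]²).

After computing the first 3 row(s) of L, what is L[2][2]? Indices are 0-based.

L[2][2] = 4

Step 1: L[0][0] = √(1) = 1.
  L[1][0] = (-1) / L[0][0] = -1.
Step 2: L[1][1] = √(16) = 4.
  L[2][0] = (-3) / L[0][0] = -3.
  L[2][1] = (-4) / L[1][1] = -1.
Step 3: L[2][2] = √(16) = 4.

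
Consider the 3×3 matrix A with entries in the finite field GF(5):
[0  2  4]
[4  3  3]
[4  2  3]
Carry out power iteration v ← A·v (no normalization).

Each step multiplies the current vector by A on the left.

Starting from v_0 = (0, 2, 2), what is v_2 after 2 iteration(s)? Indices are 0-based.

v_0 = (0, 2, 2).
v_1 = A·v_0 = (2, 2, 0).
v_2 = A·v_1 = (4, 4, 2).

v_2 = (4, 4, 2)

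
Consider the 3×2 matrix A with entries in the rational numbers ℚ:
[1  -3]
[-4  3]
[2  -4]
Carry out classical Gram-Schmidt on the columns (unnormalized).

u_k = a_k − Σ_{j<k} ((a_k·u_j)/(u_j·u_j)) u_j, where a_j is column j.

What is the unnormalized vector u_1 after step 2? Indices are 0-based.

u_1 = (-40/21, -29/21, -38/21)

Step 1: u_0 = a_0 = (1, -4, 2).
Step 2: u_1 = a_1 − (-23/21)·u_0 = (-40/21, -29/21, -38/21).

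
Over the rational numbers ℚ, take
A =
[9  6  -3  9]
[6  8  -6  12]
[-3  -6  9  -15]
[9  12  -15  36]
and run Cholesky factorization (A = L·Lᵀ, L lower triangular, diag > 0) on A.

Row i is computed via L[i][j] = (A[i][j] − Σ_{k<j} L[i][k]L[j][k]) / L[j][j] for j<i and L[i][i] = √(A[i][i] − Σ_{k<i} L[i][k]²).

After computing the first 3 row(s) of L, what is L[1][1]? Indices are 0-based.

L[1][1] = 2

Step 1: L[0][0] = √(9) = 3.
  L[1][0] = (6) / L[0][0] = 2.
Step 2: L[1][1] = √(4) = 2.
  L[2][0] = (-3) / L[0][0] = -1.
  L[2][1] = (-4) / L[1][1] = -2.
Step 3: L[2][2] = √(4) = 2.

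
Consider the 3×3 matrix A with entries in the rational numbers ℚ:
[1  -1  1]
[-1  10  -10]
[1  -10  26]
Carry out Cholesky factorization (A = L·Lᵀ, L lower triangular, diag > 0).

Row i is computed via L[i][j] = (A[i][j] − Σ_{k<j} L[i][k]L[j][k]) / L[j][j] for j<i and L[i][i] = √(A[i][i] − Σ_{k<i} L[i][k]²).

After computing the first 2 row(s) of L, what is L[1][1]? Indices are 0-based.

Step 1: L[0][0] = √(1) = 1.
  L[1][0] = (-1) / L[0][0] = -1.
Step 2: L[1][1] = √(9) = 3.

L[1][1] = 3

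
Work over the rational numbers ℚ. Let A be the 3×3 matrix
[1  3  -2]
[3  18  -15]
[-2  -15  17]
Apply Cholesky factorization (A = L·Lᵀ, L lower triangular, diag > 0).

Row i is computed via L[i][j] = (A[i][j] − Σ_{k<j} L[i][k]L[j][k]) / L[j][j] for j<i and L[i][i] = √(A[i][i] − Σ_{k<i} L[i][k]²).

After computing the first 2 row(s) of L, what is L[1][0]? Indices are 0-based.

L[1][0] = 3

Step 1: L[0][0] = √(1) = 1.
  L[1][0] = (3) / L[0][0] = 3.
Step 2: L[1][1] = √(9) = 3.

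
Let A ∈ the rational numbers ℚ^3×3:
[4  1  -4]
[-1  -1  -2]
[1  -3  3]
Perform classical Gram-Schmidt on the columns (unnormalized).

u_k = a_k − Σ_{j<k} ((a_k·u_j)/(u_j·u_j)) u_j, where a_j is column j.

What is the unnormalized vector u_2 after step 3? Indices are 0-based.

Step 1: u_0 = a_0 = (4, -1, 1).
Step 2: u_1 = a_1 − (1/9)·u_0 = (5/9, -8/9, -28/9).
Step 3: u_2 = a_2 − (-11/18)·u_0 − (-88/97)·u_1 = (-102/97, -663/194, 153/194).

u_2 = (-102/97, -663/194, 153/194)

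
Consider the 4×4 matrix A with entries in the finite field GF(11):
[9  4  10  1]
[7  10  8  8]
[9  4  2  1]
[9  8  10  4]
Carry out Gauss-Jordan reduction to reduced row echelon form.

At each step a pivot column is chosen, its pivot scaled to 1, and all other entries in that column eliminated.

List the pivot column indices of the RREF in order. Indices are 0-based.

pivot(0,0)=9: scale R0 → (1, 9, 6, 5)
  clear (1,0): R1 −= (7)R0 → (0, 2, 10, 6)
  clear (2,0): R2 −= (9)R0 → (0, 0, 3, 0)
  clear (3,0): R3 −= (9)R0 → (0, 4, 0, 3)
pivot(1,1)=2: scale R1 → (0, 1, 5, 3)
  clear (0,1): R0 −= (9)R1 → (1, 0, 5, 0)
  clear (3,1): R3 −= (4)R1 → (0, 0, 2, 2)
pivot(2,2)=3: scale R2 → (0, 0, 1, 0)
  clear (0,2): R0 −= (5)R2 → (1, 0, 0, 0)
  clear (1,2): R1 −= (5)R2 → (0, 1, 0, 3)
  clear (3,2): R3 −= (2)R2 → (0, 0, 0, 2)
pivot(3,3)=2: scale R3 → (0, 0, 0, 1)
  clear (1,3): R1 −= (3)R3 → (0, 1, 0, 0)

pivot columns: 0, 1, 2, 3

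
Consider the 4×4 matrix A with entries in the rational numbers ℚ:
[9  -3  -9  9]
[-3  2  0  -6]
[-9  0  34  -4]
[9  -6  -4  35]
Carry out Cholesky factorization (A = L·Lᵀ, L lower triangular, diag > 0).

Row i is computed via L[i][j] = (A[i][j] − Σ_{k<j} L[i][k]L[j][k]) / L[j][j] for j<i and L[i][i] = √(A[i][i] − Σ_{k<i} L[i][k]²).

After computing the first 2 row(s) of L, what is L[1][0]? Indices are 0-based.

Step 1: L[0][0] = √(9) = 3.
  L[1][0] = (-3) / L[0][0] = -1.
Step 2: L[1][1] = √(1) = 1.

L[1][0] = -1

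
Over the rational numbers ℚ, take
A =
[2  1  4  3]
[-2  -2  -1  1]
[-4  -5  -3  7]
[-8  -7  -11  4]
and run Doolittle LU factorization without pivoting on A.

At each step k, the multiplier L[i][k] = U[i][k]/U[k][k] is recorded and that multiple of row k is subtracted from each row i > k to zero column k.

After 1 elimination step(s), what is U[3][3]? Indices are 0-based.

[col 0] pivot 2
  R1 -= -1*R0 → (0, -1, 3, 4)  (L[1][0] := -1)
  R2 -= -2*R0 → (0, -3, 5, 13)  (L[2][0] := -2)
  R3 -= -4*R0 → (0, -3, 5, 16)  (L[3][0] := -4)

U[3][3] = 16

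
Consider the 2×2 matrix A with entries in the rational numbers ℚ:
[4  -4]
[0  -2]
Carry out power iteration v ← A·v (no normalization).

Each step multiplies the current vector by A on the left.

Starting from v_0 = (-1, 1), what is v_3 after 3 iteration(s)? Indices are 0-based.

v_3 = (-112, -8)

v_0 = (-1, 1).
v_1 = A·v_0 = (-8, -2).
v_2 = A·v_1 = (-24, 4).
v_3 = A·v_2 = (-112, -8).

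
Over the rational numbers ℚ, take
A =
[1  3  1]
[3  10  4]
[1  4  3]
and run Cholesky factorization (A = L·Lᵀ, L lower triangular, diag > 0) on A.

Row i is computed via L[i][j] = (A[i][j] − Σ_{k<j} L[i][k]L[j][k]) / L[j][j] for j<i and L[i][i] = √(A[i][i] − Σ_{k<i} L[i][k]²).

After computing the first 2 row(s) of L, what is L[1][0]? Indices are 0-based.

Step 1: L[0][0] = √(1) = 1.
  L[1][0] = (3) / L[0][0] = 3.
Step 2: L[1][1] = √(1) = 1.

L[1][0] = 3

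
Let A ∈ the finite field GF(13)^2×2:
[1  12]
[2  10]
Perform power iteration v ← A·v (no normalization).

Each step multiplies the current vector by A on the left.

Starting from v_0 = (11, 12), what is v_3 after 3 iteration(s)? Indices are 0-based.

v_0 = (11, 12).
v_1 = A·v_0 = (12, 12).
v_2 = A·v_1 = (0, 1).
v_3 = A·v_2 = (12, 10).

v_3 = (12, 10)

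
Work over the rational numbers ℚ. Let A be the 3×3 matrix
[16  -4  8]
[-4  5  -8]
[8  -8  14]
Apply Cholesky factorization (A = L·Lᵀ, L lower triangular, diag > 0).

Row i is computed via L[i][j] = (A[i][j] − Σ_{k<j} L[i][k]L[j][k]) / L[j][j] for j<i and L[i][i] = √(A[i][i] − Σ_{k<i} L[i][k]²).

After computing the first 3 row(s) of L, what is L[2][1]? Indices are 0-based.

L[2][1] = -3

Step 1: L[0][0] = √(16) = 4.
  L[1][0] = (-4) / L[0][0] = -1.
Step 2: L[1][1] = √(4) = 2.
  L[2][0] = (8) / L[0][0] = 2.
  L[2][1] = (-6) / L[1][1] = -3.
Step 3: L[2][2] = √(1) = 1.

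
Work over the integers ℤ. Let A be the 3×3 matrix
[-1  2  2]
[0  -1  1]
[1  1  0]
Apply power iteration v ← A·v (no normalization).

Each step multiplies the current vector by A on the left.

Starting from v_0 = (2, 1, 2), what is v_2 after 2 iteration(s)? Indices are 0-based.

v_2 = (4, 2, 5)

v_0 = (2, 1, 2).
v_1 = A·v_0 = (4, 1, 3).
v_2 = A·v_1 = (4, 2, 5).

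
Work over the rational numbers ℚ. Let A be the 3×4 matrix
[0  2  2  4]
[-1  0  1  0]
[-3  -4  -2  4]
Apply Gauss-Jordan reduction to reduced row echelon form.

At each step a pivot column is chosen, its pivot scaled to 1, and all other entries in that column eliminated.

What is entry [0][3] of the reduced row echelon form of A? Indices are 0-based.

M[0][3] = -12

[1] R0 <-> R1
[1] R0 /= -1  ⇒  (1, 0, -1, 0)
     R2 -= -3·R0  ⇒  (0, -4, -5, 4)
[2] R1 /= 2  ⇒  (0, 1, 1, 2)
     R2 -= -4·R1  ⇒  (0, 0, -1, 12)
[3] R2 /= -1  ⇒  (0, 0, 1, -12)
     R0 -= -1·R2  ⇒  (1, 0, 0, -12)
     R1 -= 1·R2  ⇒  (0, 1, 0, 14)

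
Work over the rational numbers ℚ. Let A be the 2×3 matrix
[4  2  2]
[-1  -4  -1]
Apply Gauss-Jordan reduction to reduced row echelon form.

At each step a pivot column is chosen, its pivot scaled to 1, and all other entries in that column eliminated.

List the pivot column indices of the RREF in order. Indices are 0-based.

pivot columns: 0, 1

pivot(0,0)=4: scale R0 → (1, 1/2, 1/2)
  clear (1,0): R1 −= (-1)R0 → (0, -7/2, -1/2)
pivot(1,1)=-7/2: scale R1 → (0, 1, 1/7)
  clear (0,1): R0 −= (1/2)R1 → (1, 0, 3/7)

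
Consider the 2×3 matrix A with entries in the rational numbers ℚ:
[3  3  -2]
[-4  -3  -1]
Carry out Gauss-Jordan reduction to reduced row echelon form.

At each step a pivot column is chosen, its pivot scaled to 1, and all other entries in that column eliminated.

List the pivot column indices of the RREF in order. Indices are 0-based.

pivot columns: 0, 1

step 1: normalize row 0 (÷3) = (1, 1, -2/3)
  row 1: subtract -4×row0 = (0, 1, -11/3)
step 2: normalize row 1 (÷1) = (0, 1, -11/3)
  row 0: subtract 1×row1 = (1, 0, 3)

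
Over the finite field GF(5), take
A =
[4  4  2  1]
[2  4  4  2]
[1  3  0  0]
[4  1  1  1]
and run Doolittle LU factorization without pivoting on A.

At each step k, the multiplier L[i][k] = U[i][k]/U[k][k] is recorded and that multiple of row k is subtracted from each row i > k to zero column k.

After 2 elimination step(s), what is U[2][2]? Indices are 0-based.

Step 1: pivot at (0,0) is 4.
  row1 ← row1 − (3)·row0  ⇒  L[1][0]=3, U row1=(0, 2, 3, 4)
  row2 ← row2 − (4)·row0  ⇒  L[2][0]=4, U row2=(0, 2, 2, 1)
  row3 ← row3 − (1)·row0  ⇒  L[3][0]=1, U row3=(0, 2, 4, 0)
Step 2: pivot at (1,1) is 2.
  row2 ← row2 − (1)·row1  ⇒  L[2][1]=1, U row2=(0, 0, 4, 2)
  row3 ← row3 − (1)·row1  ⇒  L[3][1]=1, U row3=(0, 0, 1, 1)

U[2][2] = 4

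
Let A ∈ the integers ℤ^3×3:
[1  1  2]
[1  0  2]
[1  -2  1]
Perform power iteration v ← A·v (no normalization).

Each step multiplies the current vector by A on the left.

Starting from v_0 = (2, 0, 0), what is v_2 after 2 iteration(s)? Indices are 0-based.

v_0 = (2, 0, 0).
v_1 = A·v_0 = (2, 2, 2).
v_2 = A·v_1 = (8, 6, 0).

v_2 = (8, 6, 0)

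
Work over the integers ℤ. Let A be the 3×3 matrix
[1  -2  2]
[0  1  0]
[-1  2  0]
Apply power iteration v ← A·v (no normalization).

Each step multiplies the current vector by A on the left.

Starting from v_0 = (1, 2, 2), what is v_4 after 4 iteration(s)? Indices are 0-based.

v_4 = (3, 2, -1)

v_0 = (1, 2, 2).
v_1 = A·v_0 = (1, 2, 3).
v_2 = A·v_1 = (3, 2, 3).
v_3 = A·v_2 = (5, 2, 1).
v_4 = A·v_3 = (3, 2, -1).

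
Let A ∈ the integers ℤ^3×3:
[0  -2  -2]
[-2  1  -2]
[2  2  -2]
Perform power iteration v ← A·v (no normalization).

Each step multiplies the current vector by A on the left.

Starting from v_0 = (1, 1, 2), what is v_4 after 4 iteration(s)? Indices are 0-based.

v_4 = (-218, -185, -34)

v_0 = (1, 1, 2).
v_1 = A·v_0 = (-6, -5, 0).
v_2 = A·v_1 = (10, 7, -22).
v_3 = A·v_2 = (30, 31, 78).
v_4 = A·v_3 = (-218, -185, -34).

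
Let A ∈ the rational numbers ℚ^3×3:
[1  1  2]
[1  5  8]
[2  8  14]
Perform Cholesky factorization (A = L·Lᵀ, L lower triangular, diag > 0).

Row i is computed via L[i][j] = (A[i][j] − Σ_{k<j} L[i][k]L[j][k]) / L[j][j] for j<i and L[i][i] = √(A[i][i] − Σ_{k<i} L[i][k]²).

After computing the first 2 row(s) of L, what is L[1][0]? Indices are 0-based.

Step 1: L[0][0] = √(1) = 1.
  L[1][0] = (1) / L[0][0] = 1.
Step 2: L[1][1] = √(4) = 2.

L[1][0] = 1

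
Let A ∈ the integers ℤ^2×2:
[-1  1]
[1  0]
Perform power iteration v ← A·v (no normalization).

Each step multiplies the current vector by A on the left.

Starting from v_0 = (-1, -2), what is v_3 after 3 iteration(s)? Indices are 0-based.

v_3 = (-1, 0)

v_0 = (-1, -2).
v_1 = A·v_0 = (-1, -1).
v_2 = A·v_1 = (0, -1).
v_3 = A·v_2 = (-1, 0).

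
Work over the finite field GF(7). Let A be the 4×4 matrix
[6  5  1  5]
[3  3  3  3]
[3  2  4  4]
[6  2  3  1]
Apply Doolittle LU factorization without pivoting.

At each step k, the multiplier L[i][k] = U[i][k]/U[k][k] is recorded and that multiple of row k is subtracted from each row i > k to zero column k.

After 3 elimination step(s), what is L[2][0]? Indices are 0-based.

[col 0] pivot 6
  R1 -= 4*R0 → (0, 4, 6, 4)  (L[1][0] := 4)
  R2 -= 4*R0 → (0, 3, 0, 5)  (L[2][0] := 4)
  R3 -= 1*R0 → (0, 4, 2, 3)  (L[3][0] := 1)
[col 1] pivot 4
  R2 -= 6*R1 → (0, 0, 6, 2)  (L[2][1] := 6)
  R3 -= 1*R1 → (0, 0, 3, 6)  (L[3][1] := 1)
[col 2] pivot 6
  R3 -= 4*R2 → (0, 0, 0, 5)  (L[3][2] := 4)

L[2][0] = 4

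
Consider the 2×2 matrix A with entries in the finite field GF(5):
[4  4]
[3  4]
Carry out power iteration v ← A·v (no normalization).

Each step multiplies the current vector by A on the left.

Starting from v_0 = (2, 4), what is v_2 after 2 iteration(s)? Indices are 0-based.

v_2 = (4, 0)

v_0 = (2, 4).
v_1 = A·v_0 = (4, 2).
v_2 = A·v_1 = (4, 0).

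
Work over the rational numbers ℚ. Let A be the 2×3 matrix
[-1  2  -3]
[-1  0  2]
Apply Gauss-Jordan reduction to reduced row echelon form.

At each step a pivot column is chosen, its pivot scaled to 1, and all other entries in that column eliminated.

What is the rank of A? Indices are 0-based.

pivot(0,0)=-1: scale R0 → (1, -2, 3)
  clear (1,0): R1 −= (-1)R0 → (0, -2, 5)
pivot(1,1)=-2: scale R1 → (0, 1, -5/2)
  clear (0,1): R0 −= (-2)R1 → (1, 0, -2)

rank = 2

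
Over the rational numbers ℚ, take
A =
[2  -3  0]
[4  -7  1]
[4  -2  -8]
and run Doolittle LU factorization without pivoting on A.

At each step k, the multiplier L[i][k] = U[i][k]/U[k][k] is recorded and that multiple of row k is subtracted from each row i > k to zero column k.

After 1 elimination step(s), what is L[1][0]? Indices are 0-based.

k=0: U[0][0]=2
  eliminate (1,0): mult=2, new row 1: (0, -1, 1); set L[1][0]=2
  eliminate (2,0): mult=2, new row 2: (0, 4, -8); set L[2][0]=2

L[1][0] = 2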